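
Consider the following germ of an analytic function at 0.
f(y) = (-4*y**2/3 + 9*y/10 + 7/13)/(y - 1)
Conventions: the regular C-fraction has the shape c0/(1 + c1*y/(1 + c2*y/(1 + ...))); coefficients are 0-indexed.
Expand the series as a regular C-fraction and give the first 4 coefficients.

The regular C-fraction coefficients are [-7/13, -187/70, 102037/39270, 114800/4403289].

Taylor coefficients (expand at 0): a_0 = -7/13, a_1 = -187/130, a_2 = -41/390, a_3 = -41/390.
c0 = a_0 = -7/13. Peel one level at a time: if S = 1 + c*y/S' with S'(0) = 1, then c is the y-coefficient of S and S' = c*y/(S - 1).
S_1 = c0/f = 1 + (-187/70)*y + (102037/14700)*y^2 + ...; c1 = -187/70.
S_2 = c1*y/(S_1 - 1) = 1 + (102037/39270)*y + (-21320/314721)*y^2 + ...; c2 = 102037/39270.
S_3 = c2*y/(S_2 - 1) = 1 + (114800/4403289)*y + ...; c3 = 114800/4403289.


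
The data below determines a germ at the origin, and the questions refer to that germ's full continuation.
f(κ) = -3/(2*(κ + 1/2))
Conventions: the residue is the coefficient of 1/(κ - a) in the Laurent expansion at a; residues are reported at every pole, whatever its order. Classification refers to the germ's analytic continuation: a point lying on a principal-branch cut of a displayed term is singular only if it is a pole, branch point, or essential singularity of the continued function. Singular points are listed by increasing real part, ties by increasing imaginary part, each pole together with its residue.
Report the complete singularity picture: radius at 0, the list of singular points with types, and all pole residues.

Denominator factor (κ + 1/2): pole of order 1 at -1/2, modulus 1/2.
The radius of convergence is the smallest modulus among the singular points: 1/2.
At the order-1 pole -1/2 set g(κ) = (κ - (-1/2))*f(κ) = -3/2.
Simple pole: residue = g(a) at a = -1/2, which is -3/2.

Radius of convergence at 0: 1/2.
At -1/2: a pole of order 1; residue -3/2.


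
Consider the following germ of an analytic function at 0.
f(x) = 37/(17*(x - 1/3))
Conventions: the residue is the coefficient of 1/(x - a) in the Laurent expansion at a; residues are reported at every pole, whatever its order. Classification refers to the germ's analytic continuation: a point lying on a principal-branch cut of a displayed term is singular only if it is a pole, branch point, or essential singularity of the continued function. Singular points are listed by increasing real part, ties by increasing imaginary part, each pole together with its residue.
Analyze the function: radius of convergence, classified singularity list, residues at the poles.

Denominator factor (x - 1/3): pole of order 1 at 1/3, modulus 1/3.
The radius of convergence is the smallest modulus among the singular points: 1/3.
At the order-1 pole 1/3 set g(x) = (x - (1/3))*f(x) = 37/17.
Simple pole: residue = g(a) at a = 1/3, which is 37/17.

Radius of convergence at 0: 1/3.
At 1/3: a pole of order 1; residue 37/17.


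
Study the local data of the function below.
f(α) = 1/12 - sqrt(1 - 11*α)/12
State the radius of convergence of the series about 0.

Branch term (-1/12)*sqrt(1 - α/(1/11)): its argument vanishes at α = 1/11, a square-root branch point, modulus 1/11.
The radius of convergence is the smallest modulus among the singular points: 1/11.

The radius of convergence is 1/11.


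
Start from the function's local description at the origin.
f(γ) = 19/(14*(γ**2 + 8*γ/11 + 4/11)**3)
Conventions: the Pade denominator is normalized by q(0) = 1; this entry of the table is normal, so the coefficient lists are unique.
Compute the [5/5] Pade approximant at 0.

The Pade approximant has numerator coefficients [25289/896, -4729043/265216, -3059969/198912, 100978977/2121728, -370256249/7426048, 4072818739/178225152]; denominator coefficients [1, 1589/296, 3533/222, 63043/2368, 112299/4144, 173393/14208].

Taylor coefficients needed (expand at 0): a_0 = 25289/896, a_1 = -75867/448, a_2 = 227601/512, a_3 = -25289/64, a_4 = -1289739/1024, a_5 = 2807079/512, a_6 = -36239137/4096, a_7 = -6752163/7168, a_8 = 8911413687/229376, a_9 = -1494655767/16384, a_10 = 9092280615/131072.
Write the denominator as Q(γ) = 1 + q1*γ + q2*γ^2 + q3*γ^3 + q4*γ^4 + q5*γ^5. Requiring Q*f - P = O(γ^11) with deg P <= 5 kills the coefficients of γ^6..γ^10 in Q*f:
  γ^6: a_6 + q1*a_5 + q2*a_4 + q3*a_3 + q4*a_2 + q5*a_1 = 0, i.e. -36239137/4096 + (2807079/512)*q1 + (-1289739/1024)*q2 + (-25289/64)*q3 + (227601/512)*q4 + (-75867/448)*q5 = 0.
  γ^7: a_7 + q1*a_6 + q2*a_5 + q3*a_4 + q4*a_3 + q5*a_2 = 0, i.e. -6752163/7168 + (-36239137/4096)*q1 + (2807079/512)*q2 + (-1289739/1024)*q3 + (-25289/64)*q4 + (227601/512)*q5 = 0.
  γ^8: a_8 + q1*a_7 + q2*a_6 + q3*a_5 + q4*a_4 + q5*a_3 = 0, i.e. 8911413687/229376 + (-6752163/7168)*q1 + (-36239137/4096)*q2 + (2807079/512)*q3 + (-1289739/1024)*q4 + (-25289/64)*q5 = 0.
  γ^9: a_9 + q1*a_8 + q2*a_7 + q3*a_6 + q4*a_5 + q5*a_4 = 0, i.e. -1494655767/16384 + (8911413687/229376)*q1 + (-6752163/7168)*q2 + (-36239137/4096)*q3 + (2807079/512)*q4 + (-1289739/1024)*q5 = 0.
  γ^10: a_10 + q1*a_9 + q2*a_8 + q3*a_7 + q4*a_6 + q5*a_5 = 0, i.e. 9092280615/131072 + (-1494655767/16384)*q1 + (8911413687/229376)*q2 + (-6752163/7168)*q3 + (-36239137/4096)*q4 + (2807079/512)*q5 = 0.
Solving this linear system: q1 = 1589/296, q2 = 3533/222, q3 = 63043/2368, q4 = 112299/4144, q5 = 173393/14208.
The numerator is Q*f truncated at degree 5: P0 = a_0 = 25289/896; P1 = a_1 + q1*a_0 = -4729043/265216; P2 = a_2 + q1*a_1 + q2*a_0 = -3059969/198912; P3 = a_3 + q1*a_2 + q2*a_1 + q3*a_0 = 100978977/2121728; P4 = a_4 + q1*a_3 + q2*a_2 + q3*a_1 + q4*a_0 = -370256249/7426048; P5 = a_5 + q1*a_4 + q2*a_3 + q3*a_2 + q4*a_1 + q5*a_0 = 4072818739/178225152.


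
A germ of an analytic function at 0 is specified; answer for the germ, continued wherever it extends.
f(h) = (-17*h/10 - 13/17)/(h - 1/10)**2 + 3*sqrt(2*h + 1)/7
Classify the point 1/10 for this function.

The point is a pole of order 2.

The denominator factor h - 1/10 vanishes at 1/10 and appears to the power 2; the numerator there equals -1589/1700, nonzero, and no other factor vanishes.
The branch terms are analytic at this point.
Hence a pole whose order is the multiplicity, 2.


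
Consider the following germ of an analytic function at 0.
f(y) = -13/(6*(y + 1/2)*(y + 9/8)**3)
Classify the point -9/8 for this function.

The denominator factor y + 9/8 vanishes at -9/8 and appears to the power 3; the numerator there equals -13/6, nonzero, and no other factor vanishes.
Hence a pole whose order is the multiplicity, 3.

The point is a pole of order 3.


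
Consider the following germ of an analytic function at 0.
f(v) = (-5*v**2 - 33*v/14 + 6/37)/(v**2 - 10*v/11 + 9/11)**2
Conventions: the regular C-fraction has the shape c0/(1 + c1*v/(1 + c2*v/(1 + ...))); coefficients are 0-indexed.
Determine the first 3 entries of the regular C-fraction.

The regular C-fraction coefficients are [242/999, 3103/252, -13557961/781956].

Taylor coefficients (expand at 0): a_0 = 242/999, a_1 = -375463/125874, a_2 = -2830069/188811.
c0 = a_0 = 242/999. Peel one level at a time: if S = 1 + c*v/S' with S'(0) = 1, then c is the v-coefficient of S and S' = c*v/(S - 1).
S_1 = c0/f = 1 + (3103/252)*v + (13557961/63504)*v^2 + ...; c1 = 3103/252.
S_2 = c1*v/(S_1 - 1) = 1 + (-13557961/781956)*v + ...; c2 = -13557961/781956.


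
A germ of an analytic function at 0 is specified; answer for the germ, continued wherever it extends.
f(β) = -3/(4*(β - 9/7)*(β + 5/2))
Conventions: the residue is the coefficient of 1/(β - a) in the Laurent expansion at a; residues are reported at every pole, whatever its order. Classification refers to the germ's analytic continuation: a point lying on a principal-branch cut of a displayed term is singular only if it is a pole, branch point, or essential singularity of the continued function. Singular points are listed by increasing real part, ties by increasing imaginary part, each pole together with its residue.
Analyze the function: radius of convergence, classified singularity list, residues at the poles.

Radius of convergence at 0: 9/7.
At -5/2: a pole of order 1; residue 21/106.
At 9/7: a pole of order 1; residue -21/106.

Denominator factor (β + 5/2): pole of order 1 at -5/2, modulus 5/2.
Denominator factor (β - 9/7): pole of order 1 at 9/7, modulus 9/7.
The radius of convergence is the smallest modulus among the singular points: 9/7.
At the order-1 pole -5/2 set g(β) = (β - (-5/2))*f(β) = -3/(4*(β - 9/7)).
Simple pole: residue = g(a) at a = -5/2, which is 21/106.
At the order-1 pole 9/7 set g(β) = (β - (9/7))*f(β) = -3/(4*(β + 5/2)).
Simple pole: residue = g(a) at a = 9/7, which is -21/106.
List the singular points by increasing real part (a conjugate pair: the negative imaginary part first).


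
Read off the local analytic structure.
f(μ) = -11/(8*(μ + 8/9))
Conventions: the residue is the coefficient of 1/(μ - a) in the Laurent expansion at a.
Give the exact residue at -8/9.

At the order-1 pole -8/9 set g(μ) = (μ - (-8/9))*f(μ) = -11/8.
Simple pole: residue = g(a) at a = -8/9, which is -11/8.

The residue is -11/8.


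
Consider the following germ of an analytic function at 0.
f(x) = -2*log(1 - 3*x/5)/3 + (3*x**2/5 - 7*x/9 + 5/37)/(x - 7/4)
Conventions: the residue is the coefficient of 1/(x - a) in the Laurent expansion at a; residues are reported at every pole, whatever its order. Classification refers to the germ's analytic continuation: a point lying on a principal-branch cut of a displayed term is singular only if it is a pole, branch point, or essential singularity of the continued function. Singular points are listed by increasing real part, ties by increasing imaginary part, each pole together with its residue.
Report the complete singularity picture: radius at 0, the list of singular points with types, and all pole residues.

Denominator factor (x - 7/4): pole of order 1 at 7/4, modulus 7/4.
Branch term (-2/3)*log(1 - x/(5/3)): its argument vanishes at x = 5/3, a logarithmic branch point, modulus 5/3.
The radius of convergence is the smallest modulus among the singular points: 5/3.
The branch term is analytic at 7/4 and contributes nothing to the residue; only the rational part matters.
At the order-1 pole 7/4 set g(x) = (x - (7/4))*(rational part) = 3*x**2/5 - 7*x/9 + 5/37.
Simple pole: residue = g(a) at a = 7/4, which is 16291/26640.
List the singular points by increasing real part (a conjugate pair: the negative imaginary part first).

Radius of convergence at 0: 5/3.
At 5/3: a logarithmic branch point.
At 7/4: a pole of order 1; residue 16291/26640.


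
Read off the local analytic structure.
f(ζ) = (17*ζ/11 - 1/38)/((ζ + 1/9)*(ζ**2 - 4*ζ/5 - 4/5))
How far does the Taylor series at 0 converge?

Denominator factor (ζ + 1/9): pole of order 1 at -1/9, modulus 1/9.
Denominator factor (ζ**2 - 4*ζ/5 - 4/5): discriminant 96/25, real irrational roots 2/5 + (2/5)*sqrt(6) and 2/5 - (2/5)*sqrt(6); poles of order 1, moduli 2/5 + (2/5)*sqrt(6) and -2/5 + (2/5)*sqrt(6).
The radius of convergence is the smallest modulus among the singular points: 1/9.

The radius of convergence is 1/9.


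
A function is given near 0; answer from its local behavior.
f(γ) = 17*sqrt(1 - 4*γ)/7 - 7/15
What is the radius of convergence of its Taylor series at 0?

The radius of convergence is 1/4.

Branch term (17/7)*sqrt(1 - γ/(1/4)): its argument vanishes at γ = 1/4, a square-root branch point, modulus 1/4.
The radius of convergence is the smallest modulus among the singular points: 1/4.


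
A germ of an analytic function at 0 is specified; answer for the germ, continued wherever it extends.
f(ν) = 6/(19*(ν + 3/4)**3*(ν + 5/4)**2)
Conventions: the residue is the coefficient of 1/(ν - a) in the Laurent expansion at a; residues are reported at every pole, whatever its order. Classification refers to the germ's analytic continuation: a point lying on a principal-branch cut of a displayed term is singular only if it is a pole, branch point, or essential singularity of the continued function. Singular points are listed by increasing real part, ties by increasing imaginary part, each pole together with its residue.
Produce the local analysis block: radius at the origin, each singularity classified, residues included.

Denominator factor (ν + 5/4)^2: pole of order 2 at -5/4, modulus 5/4.
Denominator factor (ν + 3/4)^3: pole of order 3 at -3/4, modulus 3/4.
The radius of convergence is the smallest modulus among the singular points: 3/4.
At the order-2 pole -5/4 set g(ν) = (ν - (-5/4))^2*f(ν) = 6/(19*(ν + 3/4)**3).
Order-2 pole: residue = g'(a); g'(-5/4) = -288/19, so the residue is -288/19.
At the order-3 pole -3/4 set g(ν) = (ν - (-3/4))^3*f(ν) = 6/(19*(ν + 5/4)**2).
Order-3 pole: residue = g''(a)/2; g''(-3/4) = 576/19, so the residue is 288/19.
List the singular points by increasing real part (a conjugate pair: the negative imaginary part first).

Radius of convergence at 0: 3/4.
At -5/4: a pole of order 2; residue -288/19.
At -3/4: a pole of order 3; residue 288/19.


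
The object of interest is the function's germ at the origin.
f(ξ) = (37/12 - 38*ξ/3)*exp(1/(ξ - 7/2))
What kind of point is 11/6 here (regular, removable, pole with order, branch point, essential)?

There is no denominator, hence no pole anywhere.
The essential point of exp(1/(ξ - (7/2))) is 7/2, not 11/6.
So the germ continues analytically to 11/6.

The point is a regular point.


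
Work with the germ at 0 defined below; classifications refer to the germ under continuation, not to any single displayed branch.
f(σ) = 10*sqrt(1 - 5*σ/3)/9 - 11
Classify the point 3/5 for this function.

The point is an algebraic (square-root) branch point.

The term (10/9)*sqrt(1 - σ/(3/5)) has argument 1 - 3/5/(3/5) = 0 at 3/5: a square-root (algebraic, two-sheeted) branch point; the remaining terms are analytic or single-valued there.


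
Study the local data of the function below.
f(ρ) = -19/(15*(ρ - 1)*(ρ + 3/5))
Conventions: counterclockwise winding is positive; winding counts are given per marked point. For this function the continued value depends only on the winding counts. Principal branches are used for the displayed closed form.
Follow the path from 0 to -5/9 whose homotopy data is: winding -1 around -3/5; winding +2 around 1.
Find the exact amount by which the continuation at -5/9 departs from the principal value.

The function is rational, hence single-valued: continuing it around any pole returns the same value, so the difference is 0.

Continued minus principal equals 0.


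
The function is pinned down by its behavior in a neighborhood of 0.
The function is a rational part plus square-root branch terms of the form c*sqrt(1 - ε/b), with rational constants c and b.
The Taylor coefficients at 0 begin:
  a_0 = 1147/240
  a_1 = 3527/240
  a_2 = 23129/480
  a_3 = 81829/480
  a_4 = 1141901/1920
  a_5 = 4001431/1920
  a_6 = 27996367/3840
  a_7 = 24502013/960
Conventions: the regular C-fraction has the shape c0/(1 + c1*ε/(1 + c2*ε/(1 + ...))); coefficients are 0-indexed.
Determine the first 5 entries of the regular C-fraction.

Taylor coefficients (read off): a_0 = 1147/240, a_1 = 3527/240, a_2 = 23129/480, a_3 = 81829/480, a_4 = 1141901/1920.
c0 = a_0 = 1147/240. Peel one level at a time: if S = 1 + c*ε/S' with S'(0) = 1, then c is the ε-coefficient of S and S' = c*ε/(S - 1).
S_1 = c0/f = 1 + (-3527/1147)*ε + (-1649505/2631218)*ε^2 + ...; c1 = -3527/1147.
S_2 = c1*ε/(S_1 - 1) = 1 + (-1649505/8090938)*ε + (-42271125/49758916)*ε^2 + ...; c2 = -1649505/8090938.
S_3 = c2*ε/(S_2 - 1) = 1 + (-248640925/59669786)*ε + (5462969451/286218724)*ε^2 + ...; c3 = -248640925/59669786.
S_4 = c3*ε/(S_3 - 1) = 1 + (16798511991/3667399450)*ε + ...; c4 = 16798511991/3667399450.

The regular C-fraction coefficients are [1147/240, -3527/1147, -1649505/8090938, -248640925/59669786, 16798511991/3667399450].


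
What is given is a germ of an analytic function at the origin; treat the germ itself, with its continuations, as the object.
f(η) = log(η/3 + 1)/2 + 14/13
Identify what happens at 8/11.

There is no denominator, hence no pole anywhere.
Branch term log(1 - η/(-3)): argument at 8/11 is 41/33, nonzero, so 8/11 is not its branch point (a point on a principal cut is still regular for the continued germ).
So the germ continues analytically to 8/11.

The point is a regular point.


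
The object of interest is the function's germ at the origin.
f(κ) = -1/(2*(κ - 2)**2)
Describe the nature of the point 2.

The denominator factor κ - 2 vanishes at 2 and appears to the power 2; the numerator there equals -1/2, nonzero, and no other factor vanishes.
Hence a pole whose order is the multiplicity, 2.

The point is a pole of order 2.


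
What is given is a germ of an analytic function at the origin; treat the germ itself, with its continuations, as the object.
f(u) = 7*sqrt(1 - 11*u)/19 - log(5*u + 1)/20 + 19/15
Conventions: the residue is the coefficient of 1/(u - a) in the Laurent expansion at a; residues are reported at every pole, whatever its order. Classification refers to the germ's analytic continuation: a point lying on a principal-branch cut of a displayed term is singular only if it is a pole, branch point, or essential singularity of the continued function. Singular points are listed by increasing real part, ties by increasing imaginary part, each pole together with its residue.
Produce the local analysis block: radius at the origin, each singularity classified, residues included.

Radius of convergence at 0: 1/11.
At -1/5: a logarithmic branch point.
At 1/11: an algebraic (square-root) branch point.

Branch term (7/19)*sqrt(1 - u/(1/11)): its argument vanishes at u = 1/11, a square-root branch point, modulus 1/11.
Branch term (-1/20)*log(1 - u/(-1/5)): its argument vanishes at u = -1/5, a logarithmic branch point, modulus 1/5.
The radius of convergence is the smallest modulus among the singular points: 1/11.
List the singular points by increasing real part (a conjugate pair: the negative imaginary part first).


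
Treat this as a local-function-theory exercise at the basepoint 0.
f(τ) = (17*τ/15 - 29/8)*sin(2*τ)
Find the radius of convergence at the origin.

The radius of convergence is infinite.

The factor sin(2*τ) is entire and contributes no finite singular point.
The polynomial part has no poles.
No finite singular points: the Taylor series at 0 converges everywhere.


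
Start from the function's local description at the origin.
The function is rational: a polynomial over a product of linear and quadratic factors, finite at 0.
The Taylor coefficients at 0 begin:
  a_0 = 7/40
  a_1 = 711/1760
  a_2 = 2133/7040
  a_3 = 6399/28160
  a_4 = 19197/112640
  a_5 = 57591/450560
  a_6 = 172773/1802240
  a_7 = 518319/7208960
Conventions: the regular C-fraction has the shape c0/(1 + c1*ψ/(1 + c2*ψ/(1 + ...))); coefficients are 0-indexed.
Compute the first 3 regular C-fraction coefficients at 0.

Taylor coefficients (read off): a_0 = 7/40, a_1 = 711/1760, a_2 = 2133/7040.
c0 = a_0 = 7/40. Peel one level at a time: if S = 1 + c*ψ/S' with S'(0) = 1, then c is the ψ-coefficient of S and S' = c*ψ/(S - 1).
S_1 = c0/f = 1 + (-711/308)*ψ + (21330/5929)*ψ^2 + ...; c1 = -711/308.
S_2 = c1*ψ/(S_1 - 1) = 1 + (120/77)*ψ + ...; c2 = 120/77.

The regular C-fraction coefficients are [7/40, -711/308, 120/77].


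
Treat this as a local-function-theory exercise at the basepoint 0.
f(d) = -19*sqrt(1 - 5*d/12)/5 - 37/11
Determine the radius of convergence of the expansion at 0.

Branch term (-19/5)*sqrt(1 - d/(12/5)): its argument vanishes at d = 12/5, a square-root branch point, modulus 12/5.
The radius of convergence is the smallest modulus among the singular points: 12/5.

The radius of convergence is 12/5.


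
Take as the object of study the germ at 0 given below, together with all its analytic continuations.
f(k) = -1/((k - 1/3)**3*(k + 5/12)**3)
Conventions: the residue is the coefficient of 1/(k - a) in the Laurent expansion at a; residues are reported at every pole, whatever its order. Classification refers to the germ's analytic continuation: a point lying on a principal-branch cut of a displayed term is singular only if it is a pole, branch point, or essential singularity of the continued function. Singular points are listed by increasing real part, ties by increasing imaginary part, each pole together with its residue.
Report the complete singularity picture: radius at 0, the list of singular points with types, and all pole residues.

Radius of convergence at 0: 1/3.
At -5/12: a pole of order 3; residue 2048/81.
At 1/3: a pole of order 3; residue -2048/81.

Denominator factor (k + 5/12)^3: pole of order 3 at -5/12, modulus 5/12.
Denominator factor (k - 1/3)^3: pole of order 3 at 1/3, modulus 1/3.
The radius of convergence is the smallest modulus among the singular points: 1/3.
At the order-3 pole -5/12 set g(k) = (k - (-5/12))^3*f(k) = -1/(k - 1/3)**3.
Order-3 pole: residue = g''(a)/2; g''(-5/12) = 4096/81, so the residue is 2048/81.
At the order-3 pole 1/3 set g(k) = (k - (1/3))^3*f(k) = -1/(k + 5/12)**3.
Order-3 pole: residue = g''(a)/2; g''(1/3) = -4096/81, so the residue is -2048/81.
List the singular points by increasing real part (a conjugate pair: the negative imaginary part first).


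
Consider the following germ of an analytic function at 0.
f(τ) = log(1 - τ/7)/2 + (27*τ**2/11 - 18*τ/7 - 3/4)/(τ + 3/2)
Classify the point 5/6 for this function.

Denominator factors: τ + 3/2 = 7/3 at τ = 5/6 — none vanishes.
Branch term log(1 - τ/(7)): argument at 5/6 is 37/42, nonzero, so 5/6 is not its branch point (a point on a principal cut is still regular for the continued germ).
So the germ continues analytically to 5/6.

The point is a regular point.


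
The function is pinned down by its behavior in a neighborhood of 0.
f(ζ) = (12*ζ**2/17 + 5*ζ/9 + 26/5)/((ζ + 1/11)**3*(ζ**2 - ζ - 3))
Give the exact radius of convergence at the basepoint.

The radius of convergence is 1/11.

Denominator factor (ζ**2 - ζ - 3): discriminant 13, real irrational roots 1/2 + (1/2)*sqrt(13) and 1/2 - (1/2)*sqrt(13); poles of order 1, moduli 1/2 + (1/2)*sqrt(13) and -1/2 + (1/2)*sqrt(13).
Denominator factor (ζ + 1/11)^3: pole of order 3 at -1/11, modulus 1/11.
The radius of convergence is the smallest modulus among the singular points: 1/11.


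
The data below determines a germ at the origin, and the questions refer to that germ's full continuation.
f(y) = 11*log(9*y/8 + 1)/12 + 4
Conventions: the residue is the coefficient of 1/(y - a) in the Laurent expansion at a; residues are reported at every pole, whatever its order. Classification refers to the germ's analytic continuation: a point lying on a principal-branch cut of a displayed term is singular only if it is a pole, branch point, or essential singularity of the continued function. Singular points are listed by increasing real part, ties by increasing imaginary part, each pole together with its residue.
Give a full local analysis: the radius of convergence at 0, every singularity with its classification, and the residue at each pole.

Branch term (11/12)*log(1 - y/(-8/9)): its argument vanishes at y = -8/9, a logarithmic branch point, modulus 8/9.
The radius of convergence is the smallest modulus among the singular points: 8/9.

Radius of convergence at 0: 8/9.
At -8/9: a logarithmic branch point.


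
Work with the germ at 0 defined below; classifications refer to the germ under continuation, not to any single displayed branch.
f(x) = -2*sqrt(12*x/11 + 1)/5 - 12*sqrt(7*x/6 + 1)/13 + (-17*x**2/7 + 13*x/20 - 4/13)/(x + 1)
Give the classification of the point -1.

The denominator factor x + 1 vanishes at -1 and appears to the power 1; the numerator there equals -6163/1820, nonzero, and no other factor vanishes.
The branch terms are analytic at this point.
Hence a pole whose order is the multiplicity, 1.

The point is a pole of order 1.


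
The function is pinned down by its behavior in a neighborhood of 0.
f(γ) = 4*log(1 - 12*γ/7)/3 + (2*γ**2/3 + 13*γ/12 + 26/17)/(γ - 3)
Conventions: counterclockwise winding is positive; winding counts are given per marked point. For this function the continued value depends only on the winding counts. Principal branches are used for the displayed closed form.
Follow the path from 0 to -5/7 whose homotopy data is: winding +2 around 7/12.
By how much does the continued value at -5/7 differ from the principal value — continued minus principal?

The rational part is single-valued and drops out of the difference; each branch term changes only by its own monodromy.
(4/3)*log(1 - γ/(7/12)): each positive loop around 7/12 adds 2*pi*i to the log, so winding +2 contributes (4/3)*(2)*2*pi*i = (16/3)*pi*i.
Summing the contributions at γ = -5/7 gives (16/3)*pi*i.

Continued minus principal equals (16/3)*pi*i.


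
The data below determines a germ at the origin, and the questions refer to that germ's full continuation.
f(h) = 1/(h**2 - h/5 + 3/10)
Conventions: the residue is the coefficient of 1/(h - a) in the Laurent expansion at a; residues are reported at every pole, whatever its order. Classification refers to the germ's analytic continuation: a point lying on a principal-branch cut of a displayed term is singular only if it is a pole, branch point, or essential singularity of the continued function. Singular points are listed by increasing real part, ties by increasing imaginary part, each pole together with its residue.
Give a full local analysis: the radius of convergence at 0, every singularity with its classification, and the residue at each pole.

Denominator factor (h**2 - h/5 + 3/10): discriminant -29/25, complex-conjugate roots (1/10) + ((1/10)*sqrt(29))*i and (1/10) - ((1/10)*sqrt(29))*i; poles of order 1, moduli (1/10)*sqrt(30) and (1/10)*sqrt(30).
The radius of convergence is the smallest modulus among the singular points: (1/10)*sqrt(30).
The factor h**2 - h/5 + 3/10 splits as (h - a)(h - a') with a = (1/10) - ((1/10)*sqrt(29))*i, a' = (1/10) + ((1/10)*sqrt(29))*i. At the order-1 pole a set g(h) = (h - a)*f(h) = [1] / (h - a').
Simple pole: residue = g(a) at a = (1/10) - ((1/10)*sqrt(29))*i, which is ((5/29)*sqrt(29))*i.
The factor h**2 - h/5 + 3/10 splits as (h - a)(h - a') with a = (1/10) + ((1/10)*sqrt(29))*i, a' = (1/10) - ((1/10)*sqrt(29))*i. At the order-1 pole a set g(h) = (h - a)*f(h) = [1] / (h - a').
Simple pole: residue = g(a) at a = (1/10) + ((1/10)*sqrt(29))*i, which is -((5/29)*sqrt(29))*i.
List the singular points by increasing real part (a conjugate pair: the negative imaginary part first).

Radius of convergence at 0: (1/10)*sqrt(30).
At (1/10) - ((1/10)*sqrt(29))*i: a pole of order 1; residue ((5/29)*sqrt(29))*i.
At (1/10) + ((1/10)*sqrt(29))*i: a pole of order 1; residue -((5/29)*sqrt(29))*i.


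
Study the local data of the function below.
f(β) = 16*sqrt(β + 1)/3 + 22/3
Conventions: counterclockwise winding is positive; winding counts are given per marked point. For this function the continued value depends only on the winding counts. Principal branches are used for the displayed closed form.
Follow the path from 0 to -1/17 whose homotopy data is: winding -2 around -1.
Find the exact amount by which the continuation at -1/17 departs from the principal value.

Continued minus principal equals 0.

The rational part is single-valued and drops out of the difference; each branch term changes only by its own monodromy.
(16/3)*sqrt(1 - β/(-1)): winding -2 is even, the square root returns to the same sheet, contribution 0.
Summing the contributions at β = -1/17 gives 0.


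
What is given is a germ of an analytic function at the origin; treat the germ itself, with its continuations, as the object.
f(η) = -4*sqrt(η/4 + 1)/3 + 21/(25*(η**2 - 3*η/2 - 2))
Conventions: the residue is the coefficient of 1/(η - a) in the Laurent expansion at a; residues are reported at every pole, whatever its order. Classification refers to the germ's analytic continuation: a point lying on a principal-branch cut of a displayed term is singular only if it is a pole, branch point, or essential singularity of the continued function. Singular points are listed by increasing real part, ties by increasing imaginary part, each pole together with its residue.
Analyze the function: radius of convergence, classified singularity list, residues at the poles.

Denominator factor (η**2 - 3*η/2 - 2): discriminant 41/4, real irrational roots 3/4 + (1/4)*sqrt(41) and 3/4 - (1/4)*sqrt(41); poles of order 1, moduli 3/4 + (1/4)*sqrt(41) and -3/4 + (1/4)*sqrt(41).
Branch term (-4/3)*sqrt(1 - η/(-4)): its argument vanishes at η = -4, a square-root branch point, modulus 4.
The radius of convergence is the smallest modulus among the singular points: -3/4 + (1/4)*sqrt(41).
The branch term is analytic at 3/4 - (1/4)*sqrt(41) and contributes nothing to the residue; only the rational part matters.
The factor η**2 - 3*η/2 - 2 splits as (η - a)(η - a') with a = 3/4 - (1/4)*sqrt(41), a' = 3/4 + (1/4)*sqrt(41). At the order-1 pole a set g(η) = (η - a)*(rational part) = [21/25] / (η - a').
Simple pole: residue = g(a) at a = 3/4 - (1/4)*sqrt(41), which is -(42/1025)*sqrt(41).
The branch term is analytic at 3/4 + (1/4)*sqrt(41) and contributes nothing to the residue; only the rational part matters.
The factor η**2 - 3*η/2 - 2 splits as (η - a)(η - a') with a = 3/4 + (1/4)*sqrt(41), a' = 3/4 - (1/4)*sqrt(41). At the order-1 pole a set g(η) = (η - a)*(rational part) = [21/25] / (η - a').
Simple pole: residue = g(a) at a = 3/4 + (1/4)*sqrt(41), which is (42/1025)*sqrt(41).
List the singular points by increasing real part (a conjugate pair: the negative imaginary part first).

Radius of convergence at 0: -3/4 + (1/4)*sqrt(41).
At -4: an algebraic (square-root) branch point.
At 3/4 - (1/4)*sqrt(41): a pole of order 1; residue -(42/1025)*sqrt(41).
At 3/4 + (1/4)*sqrt(41): a pole of order 1; residue (42/1025)*sqrt(41).


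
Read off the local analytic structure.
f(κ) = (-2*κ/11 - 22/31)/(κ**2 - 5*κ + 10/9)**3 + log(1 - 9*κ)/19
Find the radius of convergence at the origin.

The radius of convergence is 1/9.

Denominator factor (κ**2 - 5*κ + 10/9)^3: discriminant 185/9, real irrational roots 5/2 + (1/6)*sqrt(185) and 5/2 - (1/6)*sqrt(185); poles of order 3, moduli 5/2 + (1/6)*sqrt(185) and 5/2 - (1/6)*sqrt(185).
Branch term (1/19)*log(1 - κ/(1/9)): its argument vanishes at κ = 1/9, a logarithmic branch point, modulus 1/9.
The radius of convergence is the smallest modulus among the singular points: 1/9.


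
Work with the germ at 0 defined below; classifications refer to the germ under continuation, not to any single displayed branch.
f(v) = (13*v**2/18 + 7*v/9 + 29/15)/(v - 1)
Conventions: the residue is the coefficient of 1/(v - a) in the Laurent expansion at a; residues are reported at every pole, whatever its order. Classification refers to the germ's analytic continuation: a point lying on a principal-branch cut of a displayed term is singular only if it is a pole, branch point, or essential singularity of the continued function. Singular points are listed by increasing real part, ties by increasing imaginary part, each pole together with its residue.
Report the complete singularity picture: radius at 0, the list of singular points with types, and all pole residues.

Radius of convergence at 0: 1.
At 1: a pole of order 1; residue 103/30.

Denominator factor (v - 1): pole of order 1 at 1, modulus 1.
The radius of convergence is the smallest modulus among the singular points: 1.
At the order-1 pole 1 set g(v) = (v - (1))*f(v) = 13*v**2/18 + 7*v/9 + 29/15.
Simple pole: residue = g(a) at a = 1, which is 103/30.


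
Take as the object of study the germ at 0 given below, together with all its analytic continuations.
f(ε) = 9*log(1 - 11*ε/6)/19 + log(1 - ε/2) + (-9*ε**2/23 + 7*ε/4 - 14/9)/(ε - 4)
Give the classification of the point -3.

Denominator factors: ε - 4 = -7 at ε = -3 — none vanishes.
Branch term log(1 - ε/(6/11)): argument at -3 is 13/2, nonzero, so -3 is not its branch point (a point on a principal cut is still regular for the continued germ).
Branch term log(1 - ε/(2)): argument at -3 is 5/2, nonzero, so -3 is not its branch point (a point on a principal cut is still regular for the continued germ).
So the germ continues analytically to -3.

The point is a regular point.


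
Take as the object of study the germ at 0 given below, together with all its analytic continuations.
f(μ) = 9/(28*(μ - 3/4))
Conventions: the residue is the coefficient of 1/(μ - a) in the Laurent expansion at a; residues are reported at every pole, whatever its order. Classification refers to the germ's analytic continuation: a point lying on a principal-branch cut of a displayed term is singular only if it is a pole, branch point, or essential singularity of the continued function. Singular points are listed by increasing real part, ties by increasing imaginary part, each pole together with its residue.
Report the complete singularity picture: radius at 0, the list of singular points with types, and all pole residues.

Denominator factor (μ - 3/4): pole of order 1 at 3/4, modulus 3/4.
The radius of convergence is the smallest modulus among the singular points: 3/4.
At the order-1 pole 3/4 set g(μ) = (μ - (3/4))*f(μ) = 9/28.
Simple pole: residue = g(a) at a = 3/4, which is 9/28.

Radius of convergence at 0: 3/4.
At 3/4: a pole of order 1; residue 9/28.


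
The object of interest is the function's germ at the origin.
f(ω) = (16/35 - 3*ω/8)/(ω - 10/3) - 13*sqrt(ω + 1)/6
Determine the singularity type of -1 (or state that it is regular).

The term (-13/6)*sqrt(1 - ω/(-1)) has argument 1 - -1/(-1) = 0 at -1: a square-root (algebraic, two-sheeted) branch point; the remaining terms are analytic or single-valued there.

The point is an algebraic (square-root) branch point.


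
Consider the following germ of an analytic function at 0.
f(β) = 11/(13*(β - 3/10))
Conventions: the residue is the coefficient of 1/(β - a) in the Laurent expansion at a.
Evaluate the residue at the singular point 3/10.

At the order-1 pole 3/10 set g(β) = (β - (3/10))*f(β) = 11/13.
Simple pole: residue = g(a) at a = 3/10, which is 11/13.

The residue is 11/13.


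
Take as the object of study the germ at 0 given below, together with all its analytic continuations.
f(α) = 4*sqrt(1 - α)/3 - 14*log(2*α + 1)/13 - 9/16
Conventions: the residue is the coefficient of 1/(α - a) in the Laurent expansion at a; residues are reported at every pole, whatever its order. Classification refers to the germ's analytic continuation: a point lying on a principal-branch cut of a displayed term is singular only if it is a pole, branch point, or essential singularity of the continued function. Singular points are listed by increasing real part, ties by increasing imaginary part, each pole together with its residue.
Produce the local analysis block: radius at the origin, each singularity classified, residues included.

Branch term (4/3)*sqrt(1 - α/(1)): its argument vanishes at α = 1, a square-root branch point, modulus 1.
Branch term (-14/13)*log(1 - α/(-1/2)): its argument vanishes at α = -1/2, a logarithmic branch point, modulus 1/2.
The radius of convergence is the smallest modulus among the singular points: 1/2.
List the singular points by increasing real part (a conjugate pair: the negative imaginary part first).

Radius of convergence at 0: 1/2.
At -1/2: a logarithmic branch point.
At 1: an algebraic (square-root) branch point.


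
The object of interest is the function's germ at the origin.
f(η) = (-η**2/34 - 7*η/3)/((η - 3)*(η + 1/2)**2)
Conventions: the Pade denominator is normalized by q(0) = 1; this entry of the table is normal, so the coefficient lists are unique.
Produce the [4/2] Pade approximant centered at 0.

Taylor coefficients needed (expand at 0): a_0 = 0, a_1 = 28/9, a_2 = -5218/459, a_3 = 45974/1377, a_4 = -363346/4131, a_5 = 2705582/12393, a_6 = -19386034/37179.
Write the denominator as Q(η) = 1 + q1*η + q2*η^2. Requiring Q*f - P = O(η^7) with deg P <= 4 kills the coefficients of η^5..η^6 in Q*f:
  η^5: a_5 + q1*a_4 + q2*a_3 = 0, i.e. 2705582/12393 + (-363346/4131)*q1 + (45974/1377)*q2 = 0.
  η^6: a_6 + q1*a_5 + q2*a_4 = 0, i.e. -19386034/37179 + (2705582/12393)*q1 + (-363346/4131)*q2 = 0.
Solving this linear system: q1 = 212520533/53013117, q2 = 213222260/53013117.
The numerator is Q*f truncated at degree 4: P0 = a_0 = 0; P1 = a_1 + q1*a_0 = 28/9; P2 = a_2 + q1*a_1 + q2*a_0 = 331566378/300407663; P3 = a_3 + q1*a_2 + q2*a_1 = 884177008/2703668967; P4 = a_4 + q1*a_3 + q2*a_2 = 442088504/2703668967.

The Pade approximant has numerator coefficients [0, 28/9, 331566378/300407663, 884177008/2703668967, 442088504/2703668967]; denominator coefficients [1, 212520533/53013117, 213222260/53013117].


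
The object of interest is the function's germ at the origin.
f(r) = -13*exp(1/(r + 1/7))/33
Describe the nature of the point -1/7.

The point is an essential singularity.

The exponent 1/(r - (-1/7)) has a pole at -1/7, so exp(1/(r - (-1/7))) takes every nonzero value near it: an essential singularity (not a pole of any order).


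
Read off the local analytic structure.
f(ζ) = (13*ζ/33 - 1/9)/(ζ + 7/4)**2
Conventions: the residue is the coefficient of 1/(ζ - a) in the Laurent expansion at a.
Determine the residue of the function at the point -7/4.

At the order-2 pole -7/4 set g(ζ) = (ζ - (-7/4))^2*f(ζ) = 13*ζ/33 - 1/9.
Order-2 pole: residue = g'(a); g'(-7/4) = 13/33, so the residue is 13/33.

The residue is 13/33.


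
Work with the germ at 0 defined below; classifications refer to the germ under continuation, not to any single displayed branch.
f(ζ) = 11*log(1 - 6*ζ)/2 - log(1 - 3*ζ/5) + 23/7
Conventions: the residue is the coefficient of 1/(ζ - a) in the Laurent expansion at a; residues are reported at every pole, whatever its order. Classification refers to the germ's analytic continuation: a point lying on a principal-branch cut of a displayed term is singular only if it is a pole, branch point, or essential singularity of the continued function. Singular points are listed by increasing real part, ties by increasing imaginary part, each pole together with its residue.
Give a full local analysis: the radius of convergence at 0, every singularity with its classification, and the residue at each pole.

Branch term (-1)*log(1 - ζ/(5/3)): its argument vanishes at ζ = 5/3, a logarithmic branch point, modulus 5/3.
Branch term (11/2)*log(1 - ζ/(1/6)): its argument vanishes at ζ = 1/6, a logarithmic branch point, modulus 1/6.
The radius of convergence is the smallest modulus among the singular points: 1/6.
List the singular points by increasing real part (a conjugate pair: the negative imaginary part first).

Radius of convergence at 0: 1/6.
At 1/6: a logarithmic branch point.
At 5/3: a logarithmic branch point.


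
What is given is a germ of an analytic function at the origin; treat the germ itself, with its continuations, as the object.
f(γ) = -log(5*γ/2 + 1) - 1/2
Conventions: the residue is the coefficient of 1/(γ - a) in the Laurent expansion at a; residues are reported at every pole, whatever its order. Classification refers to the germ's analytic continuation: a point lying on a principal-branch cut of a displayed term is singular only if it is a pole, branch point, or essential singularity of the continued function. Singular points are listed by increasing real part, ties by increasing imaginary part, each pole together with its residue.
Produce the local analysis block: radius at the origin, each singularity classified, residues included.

Branch term (-1)*log(1 - γ/(-2/5)): its argument vanishes at γ = -2/5, a logarithmic branch point, modulus 2/5.
The radius of convergence is the smallest modulus among the singular points: 2/5.

Radius of convergence at 0: 2/5.
At -2/5: a logarithmic branch point.


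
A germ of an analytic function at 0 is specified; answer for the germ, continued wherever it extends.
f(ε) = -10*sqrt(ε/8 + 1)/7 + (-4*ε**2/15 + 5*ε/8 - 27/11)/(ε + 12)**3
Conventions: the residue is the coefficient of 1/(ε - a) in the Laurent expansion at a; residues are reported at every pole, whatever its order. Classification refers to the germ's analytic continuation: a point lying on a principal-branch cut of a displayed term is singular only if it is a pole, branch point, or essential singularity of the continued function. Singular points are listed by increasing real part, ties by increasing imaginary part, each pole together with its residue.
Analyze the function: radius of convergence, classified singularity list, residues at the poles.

Denominator factor (ε + 12)^3: pole of order 3 at -12, modulus 12.
Branch term (-10/7)*sqrt(1 - ε/(-8)): its argument vanishes at ε = -8, a square-root branch point, modulus 8.
The radius of convergence is the smallest modulus among the singular points: 8.
The branch term is analytic at -12 and contributes nothing to the residue; only the rational part matters.
At the order-3 pole -12 set g(ε) = (ε - (-12))^3*(rational part) = -4*ε**2/15 + 5*ε/8 - 27/11.
Order-3 pole: residue = g''(a)/2; g''(-12) = -8/15, so the residue is -4/15.
List the singular points by increasing real part (a conjugate pair: the negative imaginary part first).

Radius of convergence at 0: 8.
At -12: a pole of order 3; residue -4/15.
At -8: an algebraic (square-root) branch point.
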